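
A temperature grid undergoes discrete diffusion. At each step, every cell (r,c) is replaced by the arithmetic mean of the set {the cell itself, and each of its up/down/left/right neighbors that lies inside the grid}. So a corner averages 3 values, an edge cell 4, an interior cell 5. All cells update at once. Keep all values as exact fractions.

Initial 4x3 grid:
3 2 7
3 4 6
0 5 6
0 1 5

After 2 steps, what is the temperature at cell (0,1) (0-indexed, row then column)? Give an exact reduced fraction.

Answer: 47/12

Derivation:
Step 1: cell (0,1) = 4
Step 2: cell (0,1) = 47/12
Full grid after step 2:
  55/18 47/12 59/12
  67/24 389/100 81/16
  241/120 349/100 369/80
  61/36 617/240 49/12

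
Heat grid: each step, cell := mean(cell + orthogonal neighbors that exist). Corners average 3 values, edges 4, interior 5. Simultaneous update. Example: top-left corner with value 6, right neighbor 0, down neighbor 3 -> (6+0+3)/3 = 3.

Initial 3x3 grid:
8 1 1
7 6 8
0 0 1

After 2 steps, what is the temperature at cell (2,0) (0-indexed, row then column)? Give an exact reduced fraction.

Answer: 28/9

Derivation:
Step 1: cell (2,0) = 7/3
Step 2: cell (2,0) = 28/9
Full grid after step 2:
  175/36 64/15 34/9
  1039/240 97/25 221/60
  28/9 689/240 35/12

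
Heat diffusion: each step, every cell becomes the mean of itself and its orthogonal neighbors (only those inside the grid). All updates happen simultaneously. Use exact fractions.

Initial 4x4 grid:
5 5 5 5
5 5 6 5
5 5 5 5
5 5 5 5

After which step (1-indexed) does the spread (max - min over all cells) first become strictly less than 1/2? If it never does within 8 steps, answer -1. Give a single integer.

Step 1: max=21/4, min=5, spread=1/4
  -> spread < 1/2 first at step 1
Step 2: max=261/50, min=5, spread=11/50
Step 3: max=12367/2400, min=5, spread=367/2400
Step 4: max=55571/10800, min=3013/600, spread=1337/10800
Step 5: max=1661669/324000, min=90469/18000, spread=33227/324000
Step 6: max=49814327/9720000, min=544049/108000, spread=849917/9720000
Step 7: max=1491714347/291600000, min=8168533/1620000, spread=21378407/291600000
Step 8: max=44706462371/8748000000, min=2453688343/486000000, spread=540072197/8748000000

Answer: 1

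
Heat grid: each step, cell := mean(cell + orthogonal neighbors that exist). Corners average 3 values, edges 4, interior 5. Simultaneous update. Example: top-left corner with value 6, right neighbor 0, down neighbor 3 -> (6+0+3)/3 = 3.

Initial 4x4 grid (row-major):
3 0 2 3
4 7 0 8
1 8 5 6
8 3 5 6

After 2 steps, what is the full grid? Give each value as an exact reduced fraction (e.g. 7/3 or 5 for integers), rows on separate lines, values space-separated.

Answer: 109/36 623/240 779/240 59/18
227/60 79/20 37/10 577/120
89/20 493/100 5 629/120
61/12 391/80 1273/240 50/9

Derivation:
After step 1:
  7/3 3 5/4 13/3
  15/4 19/5 22/5 17/4
  21/4 24/5 24/5 25/4
  4 6 19/4 17/3
After step 2:
  109/36 623/240 779/240 59/18
  227/60 79/20 37/10 577/120
  89/20 493/100 5 629/120
  61/12 391/80 1273/240 50/9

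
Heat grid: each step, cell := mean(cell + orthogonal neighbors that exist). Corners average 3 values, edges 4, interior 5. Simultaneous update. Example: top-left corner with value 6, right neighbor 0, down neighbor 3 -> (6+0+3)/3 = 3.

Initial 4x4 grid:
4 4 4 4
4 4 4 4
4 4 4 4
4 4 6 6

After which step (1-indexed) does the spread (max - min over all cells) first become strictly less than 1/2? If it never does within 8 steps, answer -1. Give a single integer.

Step 1: max=16/3, min=4, spread=4/3
Step 2: max=89/18, min=4, spread=17/18
Step 3: max=644/135, min=4, spread=104/135
Step 4: max=9382/2025, min=4, spread=1282/2025
Step 5: max=276301/60750, min=18079/4500, spread=64469/121500
Step 6: max=32659831/7290000, min=1089529/270000, spread=810637/1822500
  -> spread < 1/2 first at step 6
Step 7: max=969081073/218700000, min=2190953/540000, spread=20436277/54675000
Step 8: max=28813353403/6561000000, min=198168241/48600000, spread=515160217/1640250000

Answer: 6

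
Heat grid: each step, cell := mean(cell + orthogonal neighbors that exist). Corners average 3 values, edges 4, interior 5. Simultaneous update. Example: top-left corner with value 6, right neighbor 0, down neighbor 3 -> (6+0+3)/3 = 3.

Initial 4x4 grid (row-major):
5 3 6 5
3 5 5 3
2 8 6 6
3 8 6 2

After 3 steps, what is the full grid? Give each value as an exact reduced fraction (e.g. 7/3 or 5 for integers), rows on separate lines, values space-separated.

Answer: 9073/2160 16343/3600 3439/720 1021/216
31321/7200 28651/6000 14837/3000 1751/360
33833/7200 15313/3000 31777/6000 1781/360
5329/1080 38513/7200 7661/1440 11107/2160

Derivation:
After step 1:
  11/3 19/4 19/4 14/3
  15/4 24/5 5 19/4
  4 29/5 31/5 17/4
  13/3 25/4 11/2 14/3
After step 2:
  73/18 539/120 115/24 85/18
  973/240 241/50 51/10 14/3
  1073/240 541/100 107/20 149/30
  175/36 1313/240 1357/240 173/36
After step 3:
  9073/2160 16343/3600 3439/720 1021/216
  31321/7200 28651/6000 14837/3000 1751/360
  33833/7200 15313/3000 31777/6000 1781/360
  5329/1080 38513/7200 7661/1440 11107/2160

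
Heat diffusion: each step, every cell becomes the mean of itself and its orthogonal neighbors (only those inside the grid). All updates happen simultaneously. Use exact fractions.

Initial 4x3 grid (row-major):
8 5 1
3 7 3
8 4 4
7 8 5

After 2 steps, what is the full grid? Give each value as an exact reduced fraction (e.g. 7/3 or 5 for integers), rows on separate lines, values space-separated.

Answer: 205/36 1079/240 4
163/30 261/50 303/80
97/15 261/50 1177/240
115/18 383/60 47/9

Derivation:
After step 1:
  16/3 21/4 3
  13/2 22/5 15/4
  11/2 31/5 4
  23/3 6 17/3
After step 2:
  205/36 1079/240 4
  163/30 261/50 303/80
  97/15 261/50 1177/240
  115/18 383/60 47/9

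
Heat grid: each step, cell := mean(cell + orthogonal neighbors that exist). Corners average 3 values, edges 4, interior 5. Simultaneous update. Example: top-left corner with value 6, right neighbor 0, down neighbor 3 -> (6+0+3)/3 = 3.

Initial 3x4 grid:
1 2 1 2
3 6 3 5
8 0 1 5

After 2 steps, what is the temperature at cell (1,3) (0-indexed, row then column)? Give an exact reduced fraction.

Answer: 797/240

Derivation:
Step 1: cell (1,3) = 15/4
Step 2: cell (1,3) = 797/240
Full grid after step 2:
  3 93/40 311/120 101/36
  389/120 67/20 14/5 797/240
  143/36 187/60 193/60 29/9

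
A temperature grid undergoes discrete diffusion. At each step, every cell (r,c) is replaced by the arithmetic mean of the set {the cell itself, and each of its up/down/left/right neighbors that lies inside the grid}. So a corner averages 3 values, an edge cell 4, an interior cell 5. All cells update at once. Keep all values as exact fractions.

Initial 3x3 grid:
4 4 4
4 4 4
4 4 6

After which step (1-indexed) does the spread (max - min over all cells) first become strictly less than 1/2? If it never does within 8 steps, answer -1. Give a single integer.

Step 1: max=14/3, min=4, spread=2/3
Step 2: max=41/9, min=4, spread=5/9
Step 3: max=473/108, min=4, spread=41/108
  -> spread < 1/2 first at step 3
Step 4: max=28051/6480, min=731/180, spread=347/1296
Step 5: max=1662137/388800, min=7357/1800, spread=2921/15552
Step 6: max=99140539/23328000, min=889483/216000, spread=24611/186624
Step 7: max=5917442033/1399680000, min=20096741/4860000, spread=207329/2239488
Step 8: max=353953152451/83980800000, min=1075601599/259200000, spread=1746635/26873856

Answer: 3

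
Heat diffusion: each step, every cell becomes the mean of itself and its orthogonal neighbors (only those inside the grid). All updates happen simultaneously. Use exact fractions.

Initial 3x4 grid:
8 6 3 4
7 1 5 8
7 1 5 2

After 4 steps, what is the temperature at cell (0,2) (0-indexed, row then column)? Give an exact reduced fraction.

Step 1: cell (0,2) = 9/2
Step 2: cell (0,2) = 23/5
Step 3: cell (0,2) = 1853/400
Step 4: cell (0,2) = 18697/4000
Full grid after step 4:
  74077/14400 58711/12000 18697/4000 66517/14400
  475033/96000 186637/40000 534511/120000 1297319/288000
  67627/14400 106297/24000 309671/72000 187501/43200

Answer: 18697/4000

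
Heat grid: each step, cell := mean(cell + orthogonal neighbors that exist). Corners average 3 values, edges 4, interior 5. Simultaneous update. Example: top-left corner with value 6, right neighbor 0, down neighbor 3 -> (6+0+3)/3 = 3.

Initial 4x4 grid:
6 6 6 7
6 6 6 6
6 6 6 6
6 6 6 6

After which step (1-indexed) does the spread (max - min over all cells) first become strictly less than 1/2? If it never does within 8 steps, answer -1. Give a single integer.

Answer: 1

Derivation:
Step 1: max=19/3, min=6, spread=1/3
  -> spread < 1/2 first at step 1
Step 2: max=113/18, min=6, spread=5/18
Step 3: max=1337/216, min=6, spread=41/216
Step 4: max=39923/6480, min=6, spread=1043/6480
Step 5: max=1191953/194400, min=6, spread=25553/194400
Step 6: max=35663459/5832000, min=108079/18000, spread=645863/5832000
Step 7: max=1067401691/174960000, min=720971/120000, spread=16225973/174960000
Step 8: max=31970277983/5248800000, min=324701/54000, spread=409340783/5248800000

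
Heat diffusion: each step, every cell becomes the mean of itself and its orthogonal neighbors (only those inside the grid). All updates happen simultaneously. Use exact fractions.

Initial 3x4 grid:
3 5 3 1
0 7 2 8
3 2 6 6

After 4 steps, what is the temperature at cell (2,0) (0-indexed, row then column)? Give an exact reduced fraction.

Answer: 446843/129600

Derivation:
Step 1: cell (2,0) = 5/3
Step 2: cell (2,0) = 113/36
Step 3: cell (2,0) = 6607/2160
Step 4: cell (2,0) = 446843/129600
Full grid after step 4:
  443093/129600 761263/216000 97207/24000 59477/14400
  2815007/864000 1364203/360000 1465703/360000 3917407/864000
  446843/129600 398819/108000 478619/108000 593543/129600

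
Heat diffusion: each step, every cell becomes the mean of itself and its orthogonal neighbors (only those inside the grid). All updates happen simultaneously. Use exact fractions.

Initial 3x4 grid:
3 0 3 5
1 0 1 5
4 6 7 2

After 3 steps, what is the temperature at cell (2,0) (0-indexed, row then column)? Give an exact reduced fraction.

Answer: 6361/2160

Derivation:
Step 1: cell (2,0) = 11/3
Step 2: cell (2,0) = 119/36
Step 3: cell (2,0) = 6361/2160
Full grid after step 3:
  3911/2160 15503/7200 19133/7200 1793/540
  2873/1200 1257/500 6433/2000 5589/1600
  6361/2160 23803/7200 25633/7200 4271/1080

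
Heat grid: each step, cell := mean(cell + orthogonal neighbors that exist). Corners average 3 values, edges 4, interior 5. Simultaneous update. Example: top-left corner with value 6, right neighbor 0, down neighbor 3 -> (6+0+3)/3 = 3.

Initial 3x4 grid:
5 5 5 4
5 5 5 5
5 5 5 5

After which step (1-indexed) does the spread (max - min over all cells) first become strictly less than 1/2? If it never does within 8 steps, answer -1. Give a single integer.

Step 1: max=5, min=14/3, spread=1/3
  -> spread < 1/2 first at step 1
Step 2: max=5, min=85/18, spread=5/18
Step 3: max=5, min=1039/216, spread=41/216
Step 4: max=5, min=125383/25920, spread=4217/25920
Step 5: max=35921/7200, min=7566851/1555200, spread=38417/311040
Step 6: max=717403/144000, min=455359789/93312000, spread=1903471/18662400
Step 7: max=21484241/4320000, min=27392610911/5598720000, spread=18038617/223948800
Step 8: max=1931073241/388800000, min=1646347817149/335923200000, spread=883978523/13436928000

Answer: 1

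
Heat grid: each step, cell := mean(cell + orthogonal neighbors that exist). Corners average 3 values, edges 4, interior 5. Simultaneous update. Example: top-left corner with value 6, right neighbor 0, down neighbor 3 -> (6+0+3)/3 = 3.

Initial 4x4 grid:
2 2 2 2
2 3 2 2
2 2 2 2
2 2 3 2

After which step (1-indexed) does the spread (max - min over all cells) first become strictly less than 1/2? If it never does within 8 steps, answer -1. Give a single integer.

Step 1: max=7/3, min=2, spread=1/3
  -> spread < 1/2 first at step 1
Step 2: max=271/120, min=2, spread=31/120
Step 3: max=3959/1800, min=493/240, spread=523/3600
Step 4: max=117947/54000, min=4973/2400, spread=12109/108000
Step 5: max=3519311/1620000, min=452117/216000, spread=256867/3240000
Step 6: max=210341311/97200000, min=13631431/6480000, spread=2934923/48600000
Step 7: max=3148196969/1458000000, min=136918231/64800000, spread=135073543/2916000000
Step 8: max=188523074629/87480000000, min=12356102879/5832000000, spread=795382861/21870000000

Answer: 1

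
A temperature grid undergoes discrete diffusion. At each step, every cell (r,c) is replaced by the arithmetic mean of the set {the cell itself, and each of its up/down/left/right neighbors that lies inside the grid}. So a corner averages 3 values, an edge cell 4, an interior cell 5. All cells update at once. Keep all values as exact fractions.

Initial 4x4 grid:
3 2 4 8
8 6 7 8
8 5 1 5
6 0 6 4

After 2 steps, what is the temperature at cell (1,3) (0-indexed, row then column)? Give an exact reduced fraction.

Answer: 701/120

Derivation:
Step 1: cell (1,3) = 7
Step 2: cell (1,3) = 701/120
Full grid after step 2:
  43/9 71/15 313/60 227/36
  86/15 124/25 557/100 701/120
  65/12 127/25 17/4 213/40
  47/9 47/12 21/5 49/12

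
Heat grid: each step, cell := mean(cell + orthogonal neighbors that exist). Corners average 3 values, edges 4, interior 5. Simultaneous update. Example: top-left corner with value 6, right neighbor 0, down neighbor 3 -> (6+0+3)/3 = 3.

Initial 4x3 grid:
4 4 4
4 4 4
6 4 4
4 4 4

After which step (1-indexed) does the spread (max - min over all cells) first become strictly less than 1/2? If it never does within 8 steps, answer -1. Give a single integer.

Step 1: max=14/3, min=4, spread=2/3
Step 2: max=271/60, min=4, spread=31/60
Step 3: max=2371/540, min=4, spread=211/540
  -> spread < 1/2 first at step 3
Step 4: max=232897/54000, min=3647/900, spread=14077/54000
Step 5: max=2084407/486000, min=219683/54000, spread=5363/24300
Step 6: max=62060809/14580000, min=122869/30000, spread=93859/583200
Step 7: max=3709474481/874800000, min=199736467/48600000, spread=4568723/34992000
Step 8: max=221732435629/52488000000, min=6013618889/1458000000, spread=8387449/83980800

Answer: 3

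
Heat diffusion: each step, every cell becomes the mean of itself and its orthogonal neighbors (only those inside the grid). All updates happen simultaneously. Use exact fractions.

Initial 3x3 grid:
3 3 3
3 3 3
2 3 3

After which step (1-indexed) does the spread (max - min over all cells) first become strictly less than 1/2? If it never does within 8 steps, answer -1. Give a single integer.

Step 1: max=3, min=8/3, spread=1/3
  -> spread < 1/2 first at step 1
Step 2: max=3, min=49/18, spread=5/18
Step 3: max=3, min=607/216, spread=41/216
Step 4: max=1069/360, min=36749/12960, spread=347/2592
Step 5: max=10643/3600, min=2225863/777600, spread=2921/31104
Step 6: max=1270517/432000, min=134139461/46656000, spread=24611/373248
Step 7: max=28503259/9720000, min=8079357967/2799360000, spread=207329/4478976
Step 8: max=1516398401/518400000, min=485854847549/167961600000, spread=1746635/53747712

Answer: 1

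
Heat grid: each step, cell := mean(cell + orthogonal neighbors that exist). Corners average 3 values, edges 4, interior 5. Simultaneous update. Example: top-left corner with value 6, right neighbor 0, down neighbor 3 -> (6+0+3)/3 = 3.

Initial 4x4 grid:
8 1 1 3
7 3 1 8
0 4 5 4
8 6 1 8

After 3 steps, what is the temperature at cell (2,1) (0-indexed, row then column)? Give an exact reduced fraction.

Answer: 6199/1500

Derivation:
Step 1: cell (2,1) = 18/5
Step 2: cell (2,1) = 193/50
Step 3: cell (2,1) = 6199/1500
Full grid after step 3:
  2183/540 25919/7200 2527/800 643/180
  30269/7200 1099/300 1853/500 3017/800
  31333/7200 6199/1500 5963/1500 33017/7200
  2449/540 31243/7200 32867/7200 499/108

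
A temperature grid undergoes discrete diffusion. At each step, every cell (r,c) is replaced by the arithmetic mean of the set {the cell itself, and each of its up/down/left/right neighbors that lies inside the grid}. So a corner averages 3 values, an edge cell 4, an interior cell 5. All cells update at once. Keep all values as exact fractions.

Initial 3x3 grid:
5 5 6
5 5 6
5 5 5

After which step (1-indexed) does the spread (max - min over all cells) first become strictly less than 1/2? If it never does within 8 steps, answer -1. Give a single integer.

Answer: 2

Derivation:
Step 1: max=17/3, min=5, spread=2/3
Step 2: max=197/36, min=5, spread=17/36
  -> spread < 1/2 first at step 2
Step 3: max=11647/2160, min=911/180, spread=143/432
Step 4: max=690749/129600, min=13763/2700, spread=1205/5184
Step 5: max=41179303/7776000, min=369541/72000, spread=10151/62208
Step 6: max=2458469141/466560000, min=100209209/19440000, spread=85517/746496
Step 7: max=147040390927/27993600000, min=12065753671/2332800000, spread=720431/8957952
Step 8: max=8801694194669/1679616000000, min=30232161863/5832000000, spread=6069221/107495424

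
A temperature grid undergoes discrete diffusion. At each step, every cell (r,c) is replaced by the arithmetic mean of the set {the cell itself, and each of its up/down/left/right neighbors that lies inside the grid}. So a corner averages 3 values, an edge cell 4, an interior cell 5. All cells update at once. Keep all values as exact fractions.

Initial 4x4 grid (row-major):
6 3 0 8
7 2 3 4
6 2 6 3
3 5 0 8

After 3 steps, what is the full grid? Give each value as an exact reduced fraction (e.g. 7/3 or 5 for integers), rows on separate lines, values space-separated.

Answer: 1153/270 27401/7200 8699/2400 23/6
31391/7200 2851/750 933/250 9409/2400
29959/7200 1193/300 5521/1500 6047/1440
2263/540 26689/7200 1153/288 2167/540

Derivation:
After step 1:
  16/3 11/4 7/2 4
  21/4 17/5 3 9/2
  9/2 21/5 14/5 21/4
  14/3 5/2 19/4 11/3
After step 2:
  40/9 899/240 53/16 4
  1109/240 93/25 86/25 67/16
  1117/240 87/25 4 973/240
  35/9 967/240 823/240 41/9
After step 3:
  1153/270 27401/7200 8699/2400 23/6
  31391/7200 2851/750 933/250 9409/2400
  29959/7200 1193/300 5521/1500 6047/1440
  2263/540 26689/7200 1153/288 2167/540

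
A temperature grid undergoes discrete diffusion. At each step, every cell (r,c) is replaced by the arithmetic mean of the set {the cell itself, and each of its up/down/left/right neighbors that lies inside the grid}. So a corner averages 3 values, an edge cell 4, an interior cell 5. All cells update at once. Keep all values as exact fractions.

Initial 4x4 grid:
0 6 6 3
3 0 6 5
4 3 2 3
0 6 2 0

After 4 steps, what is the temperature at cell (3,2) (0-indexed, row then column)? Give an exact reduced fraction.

Answer: 601039/216000

Derivation:
Step 1: cell (3,2) = 5/2
Step 2: cell (3,2) = 607/240
Step 3: cell (3,2) = 3833/1440
Step 4: cell (3,2) = 601039/216000
Full grid after step 4:
  32839/10800 27669/8000 166067/43200 8273/2025
  213301/72000 19127/6000 162157/45000 158621/43200
  608447/216000 268873/90000 137341/45000 674449/216000
  91069/32400 604967/216000 601039/216000 2213/810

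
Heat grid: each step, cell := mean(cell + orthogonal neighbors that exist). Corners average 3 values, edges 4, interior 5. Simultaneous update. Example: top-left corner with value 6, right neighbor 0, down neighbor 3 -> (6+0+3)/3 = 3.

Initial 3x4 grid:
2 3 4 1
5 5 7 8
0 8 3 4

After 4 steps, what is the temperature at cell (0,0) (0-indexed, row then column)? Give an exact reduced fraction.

Answer: 50197/12960

Derivation:
Step 1: cell (0,0) = 10/3
Step 2: cell (0,0) = 59/18
Step 3: cell (0,0) = 8201/2160
Step 4: cell (0,0) = 50197/12960
Full grid after step 4:
  50197/12960 179863/43200 190159/43200 59689/12960
  44147/10800 154553/36000 169063/36000 3226/675
  13573/3240 98219/21600 34589/7200 10739/2160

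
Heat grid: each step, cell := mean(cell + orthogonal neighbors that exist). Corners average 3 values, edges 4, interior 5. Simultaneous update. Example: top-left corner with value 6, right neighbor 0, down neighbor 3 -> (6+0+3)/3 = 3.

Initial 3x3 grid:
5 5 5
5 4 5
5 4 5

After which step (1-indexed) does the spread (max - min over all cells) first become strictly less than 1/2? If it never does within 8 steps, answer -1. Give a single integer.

Step 1: max=5, min=9/2, spread=1/2
Step 2: max=387/80, min=553/120, spread=11/48
  -> spread < 1/2 first at step 2
Step 3: max=577/120, min=33401/7200, spread=1219/7200
Step 4: max=459241/96000, min=2019397/432000, spread=755/6912
Step 5: max=82319881/17280000, min=121494509/25920000, spread=6353/82944
Step 6: max=4929722707/1036800000, min=7310941873/1555200000, spread=53531/995328
Step 7: max=10934385827/2304000000, min=439319555681/93312000000, spread=450953/11943936
Step 8: max=17694433549163/3732480000000, min=26393250206557/5598720000000, spread=3799043/143327232

Answer: 2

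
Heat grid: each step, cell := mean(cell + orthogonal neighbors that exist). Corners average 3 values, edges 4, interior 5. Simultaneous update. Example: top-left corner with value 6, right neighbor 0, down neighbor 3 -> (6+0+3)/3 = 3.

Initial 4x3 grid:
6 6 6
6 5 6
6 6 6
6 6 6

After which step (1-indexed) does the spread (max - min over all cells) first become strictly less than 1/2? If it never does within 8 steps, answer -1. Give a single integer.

Answer: 1

Derivation:
Step 1: max=6, min=23/4, spread=1/4
  -> spread < 1/2 first at step 1
Step 2: max=6, min=577/100, spread=23/100
Step 3: max=2387/400, min=27989/4800, spread=131/960
Step 4: max=42809/7200, min=252649/43200, spread=841/8640
Step 5: max=8546627/1440000, min=101137949/17280000, spread=56863/691200
Step 6: max=76770457/12960000, min=911585659/155520000, spread=386393/6220800
Step 7: max=30683641187/5184000000, min=364854276869/62208000000, spread=26795339/497664000
Step 8: max=1839153850333/311040000000, min=21911064285871/3732480000000, spread=254051069/5971968000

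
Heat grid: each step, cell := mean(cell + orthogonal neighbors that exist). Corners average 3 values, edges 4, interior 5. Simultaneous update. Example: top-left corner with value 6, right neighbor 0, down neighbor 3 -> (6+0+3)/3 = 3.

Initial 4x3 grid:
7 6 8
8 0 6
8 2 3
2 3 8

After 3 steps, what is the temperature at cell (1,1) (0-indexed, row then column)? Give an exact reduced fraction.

Answer: 1888/375

Derivation:
Step 1: cell (1,1) = 22/5
Step 2: cell (1,1) = 457/100
Step 3: cell (1,1) = 1888/375
Full grid after step 3:
  521/90 78437/14400 11689/2160
  12407/2400 1888/375 17273/3600
  33641/7200 4313/1000 8029/1800
  4651/1080 6783/1600 9067/2160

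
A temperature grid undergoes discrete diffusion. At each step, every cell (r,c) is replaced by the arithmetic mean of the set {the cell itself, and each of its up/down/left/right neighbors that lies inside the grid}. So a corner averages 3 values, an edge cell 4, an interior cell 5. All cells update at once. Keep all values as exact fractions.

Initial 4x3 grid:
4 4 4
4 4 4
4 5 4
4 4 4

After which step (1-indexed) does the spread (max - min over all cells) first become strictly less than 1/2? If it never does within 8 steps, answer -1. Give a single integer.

Step 1: max=17/4, min=4, spread=1/4
  -> spread < 1/2 first at step 1
Step 2: max=423/100, min=4, spread=23/100
Step 3: max=20011/4800, min=1613/400, spread=131/960
Step 4: max=179351/43200, min=29191/7200, spread=841/8640
Step 5: max=71662051/17280000, min=5853373/1440000, spread=56863/691200
Step 6: max=643614341/155520000, min=52829543/12960000, spread=386393/6220800
Step 7: max=257225723131/62208000000, min=21156358813/5184000000, spread=26795339/497664000
Step 8: max=15413735714129/3732480000000, min=1271246149667/311040000000, spread=254051069/5971968000

Answer: 1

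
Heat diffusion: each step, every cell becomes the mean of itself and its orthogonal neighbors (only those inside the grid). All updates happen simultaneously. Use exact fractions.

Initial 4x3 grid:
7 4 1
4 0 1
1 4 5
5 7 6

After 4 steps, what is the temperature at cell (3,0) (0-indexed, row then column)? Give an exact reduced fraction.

Answer: 54679/12960

Derivation:
Step 1: cell (3,0) = 13/3
Step 2: cell (3,0) = 40/9
Step 3: cell (3,0) = 1153/270
Step 4: cell (3,0) = 54679/12960
Full grid after step 4:
  7039/2160 8803/2880 4061/1440
  829/240 12861/4000 3001/960
  41089/10800 17213/4500 6003/1600
  54679/12960 370517/86400 584/135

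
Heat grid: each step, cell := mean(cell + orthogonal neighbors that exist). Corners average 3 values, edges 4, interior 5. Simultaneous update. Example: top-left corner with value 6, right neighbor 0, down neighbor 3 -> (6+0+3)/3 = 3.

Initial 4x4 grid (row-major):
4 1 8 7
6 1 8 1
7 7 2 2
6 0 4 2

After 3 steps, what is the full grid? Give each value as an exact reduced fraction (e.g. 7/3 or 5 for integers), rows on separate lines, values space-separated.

After step 1:
  11/3 7/2 6 16/3
  9/2 23/5 4 9/2
  13/2 17/5 23/5 7/4
  13/3 17/4 2 8/3
After step 2:
  35/9 533/120 113/24 95/18
  289/60 4 237/50 187/48
  281/60 467/100 63/20 811/240
  181/36 839/240 811/240 77/36
After step 3:
  4733/1080 3067/720 17251/3600 1999/432
  313/72 13601/3000 24593/6000 31127/7200
  8639/1800 23999/6000 11591/3000 4523/1440
  9509/2160 29831/7200 4379/1440 3203/1080

Answer: 4733/1080 3067/720 17251/3600 1999/432
313/72 13601/3000 24593/6000 31127/7200
8639/1800 23999/6000 11591/3000 4523/1440
9509/2160 29831/7200 4379/1440 3203/1080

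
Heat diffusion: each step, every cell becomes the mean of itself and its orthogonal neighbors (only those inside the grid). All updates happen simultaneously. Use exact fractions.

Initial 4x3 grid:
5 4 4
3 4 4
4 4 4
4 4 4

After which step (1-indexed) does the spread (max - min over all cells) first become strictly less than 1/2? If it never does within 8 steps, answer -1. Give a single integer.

Step 1: max=17/4, min=15/4, spread=1/2
Step 2: max=49/12, min=311/80, spread=47/240
  -> spread < 1/2 first at step 2
Step 3: max=19427/4800, min=9391/2400, spread=43/320
Step 4: max=173857/43200, min=85111/21600, spread=727/8640
Step 5: max=69236507/17280000, min=8535469/2160000, spread=63517/1152000
Step 6: max=622536037/155520000, min=76887289/19440000, spread=297509/6220800
Step 7: max=37283884583/9331200000, min=2310339913/583200000, spread=12737839/373248000
Step 8: max=2235618981397/559872000000, min=69349115821/17496000000, spread=131578201/4478976000

Answer: 2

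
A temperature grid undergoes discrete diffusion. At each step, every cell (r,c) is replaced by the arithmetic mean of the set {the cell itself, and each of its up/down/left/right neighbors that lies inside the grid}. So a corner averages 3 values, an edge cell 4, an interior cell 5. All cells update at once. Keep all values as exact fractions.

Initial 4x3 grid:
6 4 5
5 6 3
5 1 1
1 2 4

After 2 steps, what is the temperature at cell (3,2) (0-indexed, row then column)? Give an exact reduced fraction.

Answer: 79/36

Derivation:
Step 1: cell (3,2) = 7/3
Step 2: cell (3,2) = 79/36
Full grid after step 2:
  21/4 361/80 13/3
  173/40 213/50 69/20
  85/24 281/100 17/6
  23/9 5/2 79/36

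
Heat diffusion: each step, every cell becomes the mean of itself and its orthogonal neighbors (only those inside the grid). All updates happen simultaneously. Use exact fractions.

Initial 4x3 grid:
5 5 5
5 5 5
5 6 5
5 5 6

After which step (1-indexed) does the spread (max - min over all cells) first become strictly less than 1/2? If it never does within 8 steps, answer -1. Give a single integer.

Answer: 2

Derivation:
Step 1: max=11/2, min=5, spread=1/2
Step 2: max=49/9, min=5, spread=4/9
  -> spread < 1/2 first at step 2
Step 3: max=38309/7200, min=2013/400, spread=83/288
Step 4: max=344369/64800, min=36391/7200, spread=337/1296
Step 5: max=20500021/3888000, min=2439551/480000, spread=7396579/38880000
Step 6: max=1226702039/233280000, min=66023273/12960000, spread=61253/373248
Step 7: max=73333541401/13996800000, min=3974278057/777600000, spread=14372291/111974400
Step 8: max=4390774572059/839808000000, min=238915492163/46656000000, spread=144473141/1343692800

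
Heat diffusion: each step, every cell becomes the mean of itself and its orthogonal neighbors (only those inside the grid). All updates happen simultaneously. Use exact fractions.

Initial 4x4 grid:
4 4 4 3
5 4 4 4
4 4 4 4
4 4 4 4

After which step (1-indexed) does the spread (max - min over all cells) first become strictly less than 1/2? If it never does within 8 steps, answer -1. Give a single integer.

Step 1: max=13/3, min=11/3, spread=2/3
Step 2: max=511/120, min=67/18, spread=193/360
Step 3: max=9017/2160, min=823/216, spread=787/2160
  -> spread < 1/2 first at step 3
Step 4: max=447403/108000, min=124961/32400, spread=92599/324000
Step 5: max=13321747/3240000, min=3782987/972000, spread=2135371/9720000
Step 6: max=24873571/6075000, min=114250007/29160000, spread=25715669/145800000
Step 7: max=11893893151/2916000000, min=688837141/174960000, spread=1239822403/8748000000
Step 8: max=177924223589/43740000000, min=103721878511/26244000000, spread=3790819553/32805000000

Answer: 3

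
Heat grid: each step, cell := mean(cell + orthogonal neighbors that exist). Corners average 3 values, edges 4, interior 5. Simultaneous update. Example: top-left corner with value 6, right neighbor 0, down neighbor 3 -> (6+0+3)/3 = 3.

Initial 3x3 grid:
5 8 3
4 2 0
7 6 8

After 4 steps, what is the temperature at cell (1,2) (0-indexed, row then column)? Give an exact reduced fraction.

Answer: 745411/172800

Derivation:
Step 1: cell (1,2) = 13/4
Step 2: cell (1,2) = 187/48
Step 3: cell (1,2) = 11993/2880
Step 4: cell (1,2) = 745411/172800
Full grid after step 4:
  30337/6480 383543/86400 108913/25920
  416843/86400 20527/4500 745411/172800
  127903/25920 818761/172800 29107/6480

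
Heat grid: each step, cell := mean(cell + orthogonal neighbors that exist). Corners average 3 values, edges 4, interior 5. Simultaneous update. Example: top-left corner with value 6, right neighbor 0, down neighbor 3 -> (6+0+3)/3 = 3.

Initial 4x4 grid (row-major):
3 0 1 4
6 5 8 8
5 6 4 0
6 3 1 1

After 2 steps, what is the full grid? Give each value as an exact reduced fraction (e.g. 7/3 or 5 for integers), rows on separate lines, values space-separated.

After step 1:
  3 9/4 13/4 13/3
  19/4 5 26/5 5
  23/4 23/5 19/5 13/4
  14/3 4 9/4 2/3
After step 2:
  10/3 27/8 451/120 151/36
  37/8 109/25 89/20 1067/240
  593/120 463/100 191/50 763/240
  173/36 931/240 643/240 37/18

Answer: 10/3 27/8 451/120 151/36
37/8 109/25 89/20 1067/240
593/120 463/100 191/50 763/240
173/36 931/240 643/240 37/18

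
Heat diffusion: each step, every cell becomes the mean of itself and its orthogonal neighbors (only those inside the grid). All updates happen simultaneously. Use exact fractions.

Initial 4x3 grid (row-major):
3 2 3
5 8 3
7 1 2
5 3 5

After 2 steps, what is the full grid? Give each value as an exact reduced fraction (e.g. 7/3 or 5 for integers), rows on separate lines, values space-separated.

After step 1:
  10/3 4 8/3
  23/4 19/5 4
  9/2 21/5 11/4
  5 7/2 10/3
After step 2:
  157/36 69/20 32/9
  1043/240 87/20 793/240
  389/80 15/4 857/240
  13/3 481/120 115/36

Answer: 157/36 69/20 32/9
1043/240 87/20 793/240
389/80 15/4 857/240
13/3 481/120 115/36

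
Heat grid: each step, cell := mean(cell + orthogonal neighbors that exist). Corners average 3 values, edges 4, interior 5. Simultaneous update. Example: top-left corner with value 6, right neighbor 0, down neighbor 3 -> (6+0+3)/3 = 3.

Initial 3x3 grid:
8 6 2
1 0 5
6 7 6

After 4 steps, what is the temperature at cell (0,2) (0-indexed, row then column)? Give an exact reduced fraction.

Step 1: cell (0,2) = 13/3
Step 2: cell (0,2) = 139/36
Step 3: cell (0,2) = 8993/2160
Step 4: cell (0,2) = 537211/129600
Full grid after step 4:
  60329/14400 909803/216000 537211/129600
  3741337/864000 510173/120000 3735587/864000
  284143/64800 3861337/864000 23839/5400

Answer: 537211/129600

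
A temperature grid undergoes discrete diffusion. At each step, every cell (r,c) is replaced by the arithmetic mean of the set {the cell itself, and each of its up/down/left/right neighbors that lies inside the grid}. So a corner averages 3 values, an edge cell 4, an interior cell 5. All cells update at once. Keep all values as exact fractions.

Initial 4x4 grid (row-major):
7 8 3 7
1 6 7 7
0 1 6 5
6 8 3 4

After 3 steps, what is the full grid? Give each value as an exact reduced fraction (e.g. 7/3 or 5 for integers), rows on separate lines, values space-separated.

After step 1:
  16/3 6 25/4 17/3
  7/2 23/5 29/5 13/2
  2 21/5 22/5 11/2
  14/3 9/2 21/4 4
After step 2:
  89/18 1331/240 1423/240 221/36
  463/120 241/50 551/100 88/15
  431/120 197/50 503/100 51/10
  67/18 1117/240 363/80 59/12
After step 3:
  10331/2160 38231/7200 41623/7200 12913/2160
  15493/3600 28409/6000 32587/6000 10177/1800
  13601/3600 26443/6000 9647/2000 3137/600
  8617/2160 30337/7200 11483/2400 3493/720

Answer: 10331/2160 38231/7200 41623/7200 12913/2160
15493/3600 28409/6000 32587/6000 10177/1800
13601/3600 26443/6000 9647/2000 3137/600
8617/2160 30337/7200 11483/2400 3493/720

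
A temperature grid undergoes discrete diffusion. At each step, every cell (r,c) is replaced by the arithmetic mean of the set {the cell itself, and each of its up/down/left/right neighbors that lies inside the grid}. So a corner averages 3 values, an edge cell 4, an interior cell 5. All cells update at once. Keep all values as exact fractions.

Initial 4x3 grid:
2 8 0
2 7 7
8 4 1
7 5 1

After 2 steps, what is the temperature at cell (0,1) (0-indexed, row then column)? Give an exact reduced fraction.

Step 1: cell (0,1) = 17/4
Step 2: cell (0,1) = 377/80
Full grid after step 2:
  13/3 377/80 13/3
  49/10 467/100 22/5
  65/12 467/100 43/12
  97/18 73/16 59/18

Answer: 377/80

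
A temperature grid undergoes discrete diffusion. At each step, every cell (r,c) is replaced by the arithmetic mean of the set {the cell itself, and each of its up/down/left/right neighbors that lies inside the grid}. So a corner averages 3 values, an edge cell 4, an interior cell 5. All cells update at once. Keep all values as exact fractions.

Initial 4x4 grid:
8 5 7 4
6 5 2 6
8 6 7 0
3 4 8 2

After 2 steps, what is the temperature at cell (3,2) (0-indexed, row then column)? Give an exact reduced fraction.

Answer: 553/120

Derivation:
Step 1: cell (3,2) = 21/4
Step 2: cell (3,2) = 553/120
Full grid after step 2:
  58/9 1313/240 1309/240 79/18
  709/120 146/25 223/50 1069/240
  47/8 132/25 5 881/240
  16/3 43/8 553/120 37/9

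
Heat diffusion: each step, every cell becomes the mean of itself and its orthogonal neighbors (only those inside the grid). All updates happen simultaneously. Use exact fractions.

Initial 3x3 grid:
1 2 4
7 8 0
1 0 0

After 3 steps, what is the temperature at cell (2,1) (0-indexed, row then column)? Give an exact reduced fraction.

Step 1: cell (2,1) = 9/4
Step 2: cell (2,1) = 499/240
Step 3: cell (2,1) = 36773/14400
Full grid after step 3:
  464/135 47323/14400 217/80
  16291/4800 5617/2000 3029/1200
  3077/1080 36773/14400 1423/720

Answer: 36773/14400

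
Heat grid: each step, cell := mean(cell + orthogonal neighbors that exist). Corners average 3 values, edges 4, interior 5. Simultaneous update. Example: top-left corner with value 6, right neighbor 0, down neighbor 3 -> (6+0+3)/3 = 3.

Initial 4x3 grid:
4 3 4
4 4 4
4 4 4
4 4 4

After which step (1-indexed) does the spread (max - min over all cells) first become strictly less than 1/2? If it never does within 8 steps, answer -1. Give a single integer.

Step 1: max=4, min=11/3, spread=1/3
  -> spread < 1/2 first at step 1
Step 2: max=4, min=893/240, spread=67/240
Step 3: max=4, min=8203/2160, spread=437/2160
Step 4: max=3991/1000, min=3298469/864000, spread=29951/172800
Step 5: max=13421/3375, min=29888179/7776000, spread=206761/1555200
Step 6: max=21434329/5400000, min=11985404429/3110400000, spread=14430763/124416000
Step 7: max=1710347273/432000000, min=721388258311/186624000000, spread=139854109/1492992000
Step 8: max=153668771023/38880000000, min=43367288109749/11197440000000, spread=7114543559/89579520000

Answer: 1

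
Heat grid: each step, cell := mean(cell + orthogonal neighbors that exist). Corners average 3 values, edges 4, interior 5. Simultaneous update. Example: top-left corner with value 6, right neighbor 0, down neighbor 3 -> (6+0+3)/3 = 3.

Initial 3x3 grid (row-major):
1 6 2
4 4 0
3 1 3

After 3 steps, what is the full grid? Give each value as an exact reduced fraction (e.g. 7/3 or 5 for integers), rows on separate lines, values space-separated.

Answer: 1373/432 8657/2880 589/216
271/90 3319/1200 2399/960
1199/432 2449/960 247/108

Derivation:
After step 1:
  11/3 13/4 8/3
  3 3 9/4
  8/3 11/4 4/3
After step 2:
  119/36 151/48 49/18
  37/12 57/20 37/16
  101/36 39/16 19/9
After step 3:
  1373/432 8657/2880 589/216
  271/90 3319/1200 2399/960
  1199/432 2449/960 247/108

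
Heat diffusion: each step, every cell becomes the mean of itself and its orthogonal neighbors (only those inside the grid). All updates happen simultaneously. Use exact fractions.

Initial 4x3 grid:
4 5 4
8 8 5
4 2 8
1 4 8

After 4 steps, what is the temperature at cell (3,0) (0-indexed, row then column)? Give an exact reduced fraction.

Answer: 191737/43200

Derivation:
Step 1: cell (3,0) = 3
Step 2: cell (3,0) = 7/2
Step 3: cell (3,0) = 1517/360
Step 4: cell (3,0) = 191737/43200
Full grid after step 4:
  697781/129600 4671359/864000 715331/129600
  1106281/216000 1932091/360000 588953/108000
  343847/72000 1797641/360000 581333/108000
  191737/43200 4158949/864000 663461/129600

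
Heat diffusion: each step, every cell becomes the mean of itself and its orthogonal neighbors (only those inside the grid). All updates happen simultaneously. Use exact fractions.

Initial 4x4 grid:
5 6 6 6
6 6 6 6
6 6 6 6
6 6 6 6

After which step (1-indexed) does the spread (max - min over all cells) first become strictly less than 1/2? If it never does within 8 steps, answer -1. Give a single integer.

Step 1: max=6, min=17/3, spread=1/3
  -> spread < 1/2 first at step 1
Step 2: max=6, min=103/18, spread=5/18
Step 3: max=6, min=1255/216, spread=41/216
Step 4: max=6, min=37837/6480, spread=1043/6480
Step 5: max=6, min=1140847/194400, spread=25553/194400
Step 6: max=107921/18000, min=34320541/5832000, spread=645863/5832000
Step 7: max=719029/120000, min=1032118309/174960000, spread=16225973/174960000
Step 8: max=323299/54000, min=31015322017/5248800000, spread=409340783/5248800000

Answer: 1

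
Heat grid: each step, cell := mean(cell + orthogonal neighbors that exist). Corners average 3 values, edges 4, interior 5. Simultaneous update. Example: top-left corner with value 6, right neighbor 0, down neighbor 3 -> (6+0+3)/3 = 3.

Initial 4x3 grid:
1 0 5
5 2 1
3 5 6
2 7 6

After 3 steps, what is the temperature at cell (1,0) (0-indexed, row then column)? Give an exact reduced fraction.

Step 1: cell (1,0) = 11/4
Step 2: cell (1,0) = 111/40
Step 3: cell (1,0) = 1189/400
Full grid after step 3:
  287/120 999/400 13/5
  1189/400 3051/1000 2021/600
  1489/400 12403/3000 7763/1800
  1561/360 16741/3600 2699/540

Answer: 1189/400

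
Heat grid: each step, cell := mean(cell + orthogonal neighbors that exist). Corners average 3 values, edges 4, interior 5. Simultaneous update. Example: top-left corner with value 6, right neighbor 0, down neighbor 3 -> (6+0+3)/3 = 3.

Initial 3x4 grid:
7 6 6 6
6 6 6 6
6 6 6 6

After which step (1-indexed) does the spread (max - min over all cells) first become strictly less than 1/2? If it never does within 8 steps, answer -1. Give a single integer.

Answer: 1

Derivation:
Step 1: max=19/3, min=6, spread=1/3
  -> spread < 1/2 first at step 1
Step 2: max=113/18, min=6, spread=5/18
Step 3: max=1337/216, min=6, spread=41/216
Step 4: max=159737/25920, min=6, spread=4217/25920
Step 5: max=9540349/1555200, min=43279/7200, spread=38417/311040
Step 6: max=571072211/93312000, min=866597/144000, spread=1903471/18662400
Step 7: max=34193309089/5598720000, min=26035759/4320000, spread=18038617/223948800
Step 8: max=2048807382851/335923200000, min=2345726759/388800000, spread=883978523/13436928000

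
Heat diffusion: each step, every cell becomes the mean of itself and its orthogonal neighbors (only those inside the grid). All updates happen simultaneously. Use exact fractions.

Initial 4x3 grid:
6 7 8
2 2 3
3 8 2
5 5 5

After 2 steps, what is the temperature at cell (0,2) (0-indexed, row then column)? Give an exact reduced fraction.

Step 1: cell (0,2) = 6
Step 2: cell (0,2) = 31/6
Full grid after step 2:
  14/3 423/80 31/6
  343/80 423/100 373/80
  193/48 463/100 65/16
  175/36 217/48 19/4

Answer: 31/6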